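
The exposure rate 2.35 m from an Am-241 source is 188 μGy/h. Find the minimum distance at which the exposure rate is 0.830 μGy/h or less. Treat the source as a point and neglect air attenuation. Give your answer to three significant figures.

35.4 m

Since intensity falls as 1/r², d₂ = d₁·√(I₁/I₂).
I₁/I₂ = 188/0.830 = 226.5, so d₂ = 2.35 × √226.5 = 35.37 m.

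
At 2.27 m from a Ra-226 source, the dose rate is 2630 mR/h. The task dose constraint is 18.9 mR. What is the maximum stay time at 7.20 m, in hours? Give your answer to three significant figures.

By the inverse-square law, rate at 7.20 m:
(2.27/7.20)² = 0.09940, so 2630 × 0.09940 = 261.4 mR/h.
Stay time = 18.9 mR ÷ 261.4 mR/h = 0.07230 h.

0.0723 h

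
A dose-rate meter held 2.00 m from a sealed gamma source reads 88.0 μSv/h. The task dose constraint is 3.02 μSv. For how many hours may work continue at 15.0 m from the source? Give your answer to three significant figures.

Using I₁d₁² = I₂d₂², rate at 15.0 m:
88.0 × (2.00/15.0)² = 88.0 × 0.01778 = 1.565 μSv/h.
Stay time = 3.02 μSv ÷ 1.565 μSv/h = 1.930 h.

1.93 h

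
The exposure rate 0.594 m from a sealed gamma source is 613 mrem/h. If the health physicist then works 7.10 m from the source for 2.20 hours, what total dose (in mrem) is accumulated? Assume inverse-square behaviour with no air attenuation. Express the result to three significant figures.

Since intensity falls as 1/r², rate at 7.10 m:
613 × (0.594/7.10)² = 613 × 0.006999 = 4.290 mrem/h.
Dose = rate × time = 4.290 mrem/h × 2.200 h = 9.438 mrem.

9.44 mrem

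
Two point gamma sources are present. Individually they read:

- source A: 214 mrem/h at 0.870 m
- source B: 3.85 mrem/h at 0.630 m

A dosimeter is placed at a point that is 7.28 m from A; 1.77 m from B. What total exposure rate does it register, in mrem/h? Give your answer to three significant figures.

By superposition, sum each source's inverse-square contribution:
A: 214 × (0.870/7.28)² = 3.056 mrem/h
B: 3.85 × (0.630/1.77)² = 0.4877 mrem/h
Total = 3.056 + 0.4877 = 3.544 mrem/h.

3.54 mrem/h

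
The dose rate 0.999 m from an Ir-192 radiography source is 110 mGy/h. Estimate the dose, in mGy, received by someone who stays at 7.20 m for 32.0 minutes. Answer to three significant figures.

Intensity scales as (d₁/d₂)², so rate at 7.20 m:
(0.999/7.20)² = 0.01925, so 110 × 0.01925 = 2.118 mGy/h.
Dose = rate × time = 2.118 mGy/h × 0.5333 h = 1.130 mGy.

1.13 mGy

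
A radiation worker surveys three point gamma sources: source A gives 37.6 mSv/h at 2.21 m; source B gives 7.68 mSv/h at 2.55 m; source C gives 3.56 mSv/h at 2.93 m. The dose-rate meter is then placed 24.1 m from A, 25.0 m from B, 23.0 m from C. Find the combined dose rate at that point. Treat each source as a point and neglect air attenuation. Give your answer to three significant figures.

Each source contributes Iᵢ·(dᵢ/rᵢ)²; contributions add.
A: 37.6 × (2.21/24.1)² = 0.3162 mSv/h
B: 7.68 × (2.55/25.0)² = 0.07990 mSv/h
C: 3.56 × (2.93/23.0)² = 0.05777 mSv/h
Total = 0.3162 + 0.07990 + 0.05777 = 0.4539 mSv/h.

0.454 mSv/h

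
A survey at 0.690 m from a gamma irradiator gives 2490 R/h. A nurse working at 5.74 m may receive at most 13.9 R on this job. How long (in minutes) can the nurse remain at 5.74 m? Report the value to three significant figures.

23.2 min

Intensity scales as (d₁/d₂)², so rate at 5.74 m:
2490 × (0.690/5.74)² = 2490 × 0.01445 = 35.98 R/h.
Stay time = 13.9 R ÷ 35.98 R/h = 0.3863 h = 23.18 min.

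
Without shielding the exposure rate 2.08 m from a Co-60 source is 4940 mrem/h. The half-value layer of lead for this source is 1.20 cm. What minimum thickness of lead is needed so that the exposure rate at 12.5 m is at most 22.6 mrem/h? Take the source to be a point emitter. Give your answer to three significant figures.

At 12.5 m, distance alone gives 4940 × (2.08/12.5)² = 4940 × 0.02769 = 136.8 mrem/h.
Further attenuation needed: 136.8/22.6 = 6.053.
n = log₂(6.053) = 2.598 half-value layers.
Thickness = 2.598 × 1.20 cm = 3.118 cm.

3.12 cm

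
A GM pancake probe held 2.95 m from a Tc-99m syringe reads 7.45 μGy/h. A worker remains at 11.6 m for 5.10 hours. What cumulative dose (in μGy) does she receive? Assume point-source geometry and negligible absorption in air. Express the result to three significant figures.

Applying the 1/r² law, rate at 11.6 m:
(2.95/11.6)² = 0.06467, so 7.45 × 0.06467 = 0.4818 μGy/h.
Dose = rate × time = 0.4818 μGy/h × 5.100 h = 2.457 μGy.

2.46 μGy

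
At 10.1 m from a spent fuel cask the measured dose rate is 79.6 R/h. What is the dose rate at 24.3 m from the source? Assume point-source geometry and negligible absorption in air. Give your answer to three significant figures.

13.8 R/h

Using I₁d₁² = I₂d₂², scaling from 10.1 m to 24.3 m:
(10.1/24.3)² = 0.1728, so 79.6 × 0.1728 = 13.75 R/h.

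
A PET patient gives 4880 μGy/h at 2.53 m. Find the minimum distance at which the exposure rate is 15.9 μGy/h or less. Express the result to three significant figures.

Intensity scales as (d₁/d₂)², so d₂ = d₁·√(I₁/I₂).
I₁/I₂ = 4880/15.9 = 306.9, so d₂ = 2.53 × √306.9 = 44.32 m.

44.3 m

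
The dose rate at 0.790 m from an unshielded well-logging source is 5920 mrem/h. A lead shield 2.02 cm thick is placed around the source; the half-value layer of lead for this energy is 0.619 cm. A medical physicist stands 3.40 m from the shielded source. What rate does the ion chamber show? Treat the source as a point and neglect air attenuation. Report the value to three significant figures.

Distance alone: 5920 × (0.790/3.40)² = 5920 × 0.05399 = 319.6 mrem/h.
Shield: 2.02/0.619 = 3.263 half-value layers → attenuation 2^(−3.263) = 0.1042.
Combined: 319.6 × 0.1042 = 33.30 mrem/h.

33.3 mrem/h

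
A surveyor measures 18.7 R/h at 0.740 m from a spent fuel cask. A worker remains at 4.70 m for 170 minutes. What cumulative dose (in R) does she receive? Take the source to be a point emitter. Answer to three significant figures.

Intensity scales as (d₁/d₂)², so rate at 4.70 m:
18.7 × (0.740/4.70)² = 18.7 × 0.02479 = 0.4636 R/h.
Dose = rate × time = 0.4636 R/h × 2.833 h = 1.313 R.

1.31 R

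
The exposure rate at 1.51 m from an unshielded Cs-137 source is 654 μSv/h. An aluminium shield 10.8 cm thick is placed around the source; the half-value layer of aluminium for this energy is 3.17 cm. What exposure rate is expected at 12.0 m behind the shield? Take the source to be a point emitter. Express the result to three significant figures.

0.976 μSv/h

Distance alone: 654 × (1.51/12.0)² = 654 × 0.01583 = 10.35 μSv/h.
Shield: 10.8/3.17 = 3.407 half-value layers → attenuation 2^(−3.407) = 0.09427.
Combined: 10.35 × 0.09427 = 0.9757 μSv/h.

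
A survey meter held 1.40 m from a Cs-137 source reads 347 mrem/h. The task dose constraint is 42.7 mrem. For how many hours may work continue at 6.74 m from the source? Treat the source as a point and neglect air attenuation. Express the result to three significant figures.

2.85 h

Applying the 1/r² law, rate at 6.74 m:
347 × (1.40/6.74)² = 347 × 0.04315 = 14.97 mrem/h.
Stay time = 42.7 mrem ÷ 14.97 mrem/h = 2.852 h.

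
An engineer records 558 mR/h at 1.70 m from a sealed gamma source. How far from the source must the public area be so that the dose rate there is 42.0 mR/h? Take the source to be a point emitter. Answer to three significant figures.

6.20 m

Intensity scales as (d₁/d₂)², so d₂ = d₁·√(I₁/I₂).
I₁/I₂ = 558/42.0 = 13.29, so d₂ = 1.70 × √13.29 = 6.197 m.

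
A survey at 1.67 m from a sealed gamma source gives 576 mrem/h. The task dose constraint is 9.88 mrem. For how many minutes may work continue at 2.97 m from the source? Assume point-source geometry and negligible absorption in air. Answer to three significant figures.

3.26 min

Using I₁d₁² = I₂d₂², rate at 2.97 m:
576 × (1.67/2.97)² = 576 × 0.3162 = 182.1 mrem/h.
Stay time = 9.88 mrem ÷ 182.1 mrem/h = 0.05426 h = 3.256 min.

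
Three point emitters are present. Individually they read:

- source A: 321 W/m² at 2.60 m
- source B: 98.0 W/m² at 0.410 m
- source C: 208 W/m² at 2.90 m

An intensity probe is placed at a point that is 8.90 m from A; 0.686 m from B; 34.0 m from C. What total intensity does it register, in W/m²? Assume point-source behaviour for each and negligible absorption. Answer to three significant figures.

63.9 W/m²

Each source contributes Iᵢ·(dᵢ/rᵢ)²; contributions add.
A: 321 × (2.60/8.90)² = 27.40 W/m²
B: 98.0 × (0.410/0.686)² = 35.01 W/m²
C: 208 × (2.90/34.0)² = 1.513 W/m²
Total = 27.40 + 35.01 + 1.513 = 63.92 W/m².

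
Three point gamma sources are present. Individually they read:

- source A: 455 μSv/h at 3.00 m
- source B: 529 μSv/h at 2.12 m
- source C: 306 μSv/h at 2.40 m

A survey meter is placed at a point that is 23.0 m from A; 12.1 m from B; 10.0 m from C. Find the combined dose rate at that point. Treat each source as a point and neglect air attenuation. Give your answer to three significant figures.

Each source contributes Iᵢ·(dᵢ/rᵢ)²; contributions add.
A: 455 × (3.00/23.0)² = 7.741 μSv/h
B: 529 × (2.12/12.1)² = 16.24 μSv/h
C: 306 × (2.40/10.0)² = 17.63 μSv/h
Total = 7.741 + 16.24 + 17.63 = 41.61 μSv/h.

41.6 μSv/h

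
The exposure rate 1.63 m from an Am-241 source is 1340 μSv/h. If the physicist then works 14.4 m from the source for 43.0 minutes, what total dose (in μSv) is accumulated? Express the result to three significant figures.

Applying the 1/r² law, rate at 14.4 m:
(1.63/14.4)² = 0.01281, so 1340 × 0.01281 = 17.17 μSv/h.
Dose = rate × time = 17.17 μSv/h × 0.7167 h = 12.31 μSv.

12.3 μSv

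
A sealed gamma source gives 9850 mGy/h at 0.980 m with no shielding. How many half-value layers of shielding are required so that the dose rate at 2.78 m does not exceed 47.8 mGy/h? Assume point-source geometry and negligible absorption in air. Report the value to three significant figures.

4.68 half-value layers

At 2.78 m, distance alone gives (0.980/2.78)² = 0.1243, so 9850 × 0.1243 = 1224 mGy/h.
Further attenuation needed: 1224/47.8 = 25.61.
n = log₂(25.61) = 4.679 half-value layers.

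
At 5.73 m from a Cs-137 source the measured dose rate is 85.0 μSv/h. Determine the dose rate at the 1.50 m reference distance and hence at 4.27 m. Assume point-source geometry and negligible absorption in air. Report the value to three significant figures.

1240 μSv/h; 153 μSv/h

Using I₁d₁² = I₂d₂²,
At 1.50 m: 85.0 × (5.73/1.50)² = 85.0 × 14.59 = 1240 μSv/h
At 4.27 m: (1.50/4.27)² = 0.1234, so 1240 × 0.1234 = 153.0 μSv/h.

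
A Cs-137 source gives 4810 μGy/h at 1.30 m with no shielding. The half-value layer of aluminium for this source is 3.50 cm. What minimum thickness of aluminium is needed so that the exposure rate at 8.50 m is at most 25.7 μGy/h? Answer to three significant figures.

7.46 cm

At 8.50 m, distance alone gives 4810 × (1.30/8.50)² = 4810 × 0.02339 = 112.5 μGy/h.
Further attenuation needed: 112.5/25.7 = 4.377.
n = log₂(4.377) = 2.130 half-value layers.
Thickness = 2.130 × 3.50 cm = 7.455 cm.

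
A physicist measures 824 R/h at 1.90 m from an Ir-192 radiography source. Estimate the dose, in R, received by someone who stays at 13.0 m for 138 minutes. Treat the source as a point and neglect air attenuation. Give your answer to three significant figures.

Using I₁d₁² = I₂d₂², rate at 13.0 m:
824 × (1.90/13.0)² = 824 × 0.02136 = 17.60 R/h.
Dose = rate × time = 17.60 R/h × 2.300 h = 40.48 R.

40.5 R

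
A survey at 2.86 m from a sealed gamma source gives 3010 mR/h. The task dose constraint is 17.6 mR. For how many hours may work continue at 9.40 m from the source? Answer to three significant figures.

0.0632 h

By the inverse-square law, rate at 9.40 m:
(2.86/9.40)² = 0.09257, so 3010 × 0.09257 = 278.6 mR/h.
Stay time = 17.6 mR ÷ 278.6 mR/h = 0.06317 h.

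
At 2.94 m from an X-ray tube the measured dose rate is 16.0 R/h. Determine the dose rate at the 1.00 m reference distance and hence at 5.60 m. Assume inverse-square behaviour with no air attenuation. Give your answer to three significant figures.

138 R/h; 4.41 R/h

Intensity scales as (d₁/d₂)², so
At 1.00 m: 16.0 × (2.94/1.00)² = 16.0 × 8.644 = 138.3 R/h
At 5.60 m: 138.3 × (1.00/5.60)² = 138.3 × 0.03189 = 4.410 R/h.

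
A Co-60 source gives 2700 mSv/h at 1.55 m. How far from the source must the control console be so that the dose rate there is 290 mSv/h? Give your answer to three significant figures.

4.73 m

Intensity scales as (d₁/d₂)², so d₂ = d₁·√(I₁/I₂).
I₁/I₂ = 2700/290 = 9.310, so d₂ = 1.55 × √9.310 = 4.729 m.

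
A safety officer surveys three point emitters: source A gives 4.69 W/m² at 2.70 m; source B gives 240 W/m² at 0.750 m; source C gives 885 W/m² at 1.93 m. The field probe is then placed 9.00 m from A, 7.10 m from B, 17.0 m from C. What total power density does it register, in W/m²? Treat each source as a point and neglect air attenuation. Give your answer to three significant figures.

By superposition, sum each source's inverse-square contribution:
A: 4.69 × (2.70/9.00)² = 0.4221 W/m²
B: 240 × (0.750/7.10)² = 2.678 W/m²
C: 885 × (1.93/17.0)² = 11.41 W/m²
Total = 0.4221 + 2.678 + 11.41 = 14.51 W/m².

14.5 W/m²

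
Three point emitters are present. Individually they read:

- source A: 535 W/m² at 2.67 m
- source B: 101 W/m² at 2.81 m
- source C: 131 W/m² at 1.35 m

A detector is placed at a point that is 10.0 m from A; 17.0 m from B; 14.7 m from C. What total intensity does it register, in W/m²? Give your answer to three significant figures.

By superposition, sum each source's inverse-square contribution:
A: 535 × (2.67/10.0)² = 38.14 W/m²
B: 101 × (2.81/17.0)² = 2.760 W/m²
C: 131 × (1.35/14.7)² = 1.105 W/m²
Total = 38.14 + 2.760 + 1.105 = 42.01 W/m².

42.0 W/m²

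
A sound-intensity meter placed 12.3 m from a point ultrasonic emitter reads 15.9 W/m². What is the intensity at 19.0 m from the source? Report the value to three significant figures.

6.66 W/m²

Intensity scales as (d₁/d₂)², so scaling from 12.3 m to 19.0 m:
(12.3/19.0)² = 0.4191, so 15.9 × 0.4191 = 6.664 W/m².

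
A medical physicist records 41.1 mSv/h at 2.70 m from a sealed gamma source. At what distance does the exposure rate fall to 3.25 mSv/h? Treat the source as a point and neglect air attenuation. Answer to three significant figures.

9.60 m

By the inverse-square law, d₂ = d₁·√(I₁/I₂).
I₁/I₂ = 41.1/3.25 = 12.65, so d₂ = 2.70 × √12.65 = 9.603 m.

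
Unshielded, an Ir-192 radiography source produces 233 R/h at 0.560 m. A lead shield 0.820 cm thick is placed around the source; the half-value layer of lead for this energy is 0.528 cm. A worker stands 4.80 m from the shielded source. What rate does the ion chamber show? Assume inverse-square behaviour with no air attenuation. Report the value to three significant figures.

Distance alone: (0.560/4.80)² = 0.01361, so 233 × 0.01361 = 3.171 R/h.
Shield: 0.820/0.528 = 1.553 half-value layers → attenuation 2^(−1.553) = 0.3408.
Combined: 3.171 × 0.3408 = 1.081 R/h.

1.08 R/h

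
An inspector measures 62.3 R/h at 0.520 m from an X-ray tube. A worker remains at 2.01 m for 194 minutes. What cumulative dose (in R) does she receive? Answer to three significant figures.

13.5 R

By the inverse-square law, rate at 2.01 m:
62.3 × (0.520/2.01)² = 62.3 × 0.06693 = 4.170 R/h.
Dose = rate × time = 4.170 R/h × 3.233 h = 13.48 R.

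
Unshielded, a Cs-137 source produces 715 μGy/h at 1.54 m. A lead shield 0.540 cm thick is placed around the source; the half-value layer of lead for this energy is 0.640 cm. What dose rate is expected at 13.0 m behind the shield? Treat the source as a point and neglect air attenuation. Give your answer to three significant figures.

5.59 μGy/h

Distance alone: (1.54/13.0)² = 0.01403, so 715 × 0.01403 = 10.03 μGy/h.
Shield: 0.540/0.640 = 0.8438 half-value layers → attenuation 2^(−0.8438) = 0.5572.
Combined: 10.03 × 0.5572 = 5.589 μGy/h.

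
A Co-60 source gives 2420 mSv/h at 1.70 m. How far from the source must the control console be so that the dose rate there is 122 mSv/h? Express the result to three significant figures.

By the inverse-square law, d₂ = d₁·√(I₁/I₂).
I₁/I₂ = 2420/122 = 19.84, so d₂ = 1.70 × √19.84 = 7.572 m.

7.57 m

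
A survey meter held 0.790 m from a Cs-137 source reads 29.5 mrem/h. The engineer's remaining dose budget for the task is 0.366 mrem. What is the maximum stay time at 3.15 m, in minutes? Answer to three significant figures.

11.8 min

Applying the 1/r² law, rate at 3.15 m:
29.5 × (0.790/3.15)² = 29.5 × 0.06290 = 1.856 mrem/h.
Stay time = 0.366 mrem ÷ 1.856 mrem/h = 0.1972 h = 11.83 min.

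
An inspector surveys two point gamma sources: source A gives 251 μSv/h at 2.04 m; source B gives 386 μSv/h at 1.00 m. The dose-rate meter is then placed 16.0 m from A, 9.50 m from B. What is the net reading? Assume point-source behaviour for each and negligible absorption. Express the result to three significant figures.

8.36 μSv/h

Each source contributes Iᵢ·(dᵢ/rᵢ)²; contributions add.
A: 251 × (2.04/16.0)² = 4.080 μSv/h
B: 386 × (1.00/9.50)² = 4.277 μSv/h
Total = 4.080 + 4.277 = 8.357 μSv/h.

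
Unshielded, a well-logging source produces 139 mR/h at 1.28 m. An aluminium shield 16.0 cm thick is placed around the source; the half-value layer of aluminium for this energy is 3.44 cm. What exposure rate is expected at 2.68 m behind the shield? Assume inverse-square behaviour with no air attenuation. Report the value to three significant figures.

Distance alone: 139 × (1.28/2.68)² = 139 × 0.2281 = 31.71 mR/h.
Shield: 16.0/3.44 = 4.651 half-value layers → attenuation 2^(−4.651) = 0.03980.
Combined: 31.71 × 0.03980 = 1.262 mR/h.

1.26 mR/h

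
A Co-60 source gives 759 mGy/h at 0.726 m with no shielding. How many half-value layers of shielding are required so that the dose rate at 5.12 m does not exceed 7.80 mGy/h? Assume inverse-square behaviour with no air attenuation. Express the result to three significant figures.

At 5.12 m, distance alone gives (0.726/5.12)² = 0.02011, so 759 × 0.02011 = 15.26 mGy/h.
Further attenuation needed: 15.26/7.80 = 1.956.
n = log₂(1.956) = 0.9679 half-value layers.

0.968 half-value layers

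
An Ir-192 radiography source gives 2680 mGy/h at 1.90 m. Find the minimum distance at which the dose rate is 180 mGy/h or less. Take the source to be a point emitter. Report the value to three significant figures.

Applying the 1/r² law, d₂ = d₁·√(I₁/I₂).
I₁/I₂ = 2680/180 = 14.89, so d₂ = 1.90 × √14.89 = 7.332 m.

7.33 m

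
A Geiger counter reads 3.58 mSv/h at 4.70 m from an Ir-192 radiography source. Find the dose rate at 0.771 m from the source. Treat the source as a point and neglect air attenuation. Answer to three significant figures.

133 mSv/h

Using I₁d₁² = I₂d₂², the rate at 0.771 m is
3.58 × (4.70/0.771)² = 3.58 × 37.16 = 133.0 mSv/h.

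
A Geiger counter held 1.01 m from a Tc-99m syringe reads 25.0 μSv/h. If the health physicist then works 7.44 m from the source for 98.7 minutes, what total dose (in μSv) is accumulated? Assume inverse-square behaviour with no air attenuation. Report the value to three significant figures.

0.758 μSv

Since intensity falls as 1/r², rate at 7.44 m:
(1.01/7.44)² = 0.01843, so 25.0 × 0.01843 = 0.4607 μSv/h.
Dose = rate × time = 0.4607 μSv/h × 1.645 h = 0.7579 μSv.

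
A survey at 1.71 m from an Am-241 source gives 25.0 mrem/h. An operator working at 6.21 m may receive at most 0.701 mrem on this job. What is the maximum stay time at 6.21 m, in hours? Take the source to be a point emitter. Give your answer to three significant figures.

Applying the 1/r² law, rate at 6.21 m:
(1.71/6.21)² = 0.07582, so 25.0 × 0.07582 = 1.895 mrem/h.
Stay time = 0.701 mrem ÷ 1.895 mrem/h = 0.3699 h.

0.370 h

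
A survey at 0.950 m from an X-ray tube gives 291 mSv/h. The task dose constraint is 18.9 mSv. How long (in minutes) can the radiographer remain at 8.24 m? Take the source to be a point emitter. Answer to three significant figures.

Applying the 1/r² law, rate at 8.24 m:
(0.950/8.24)² = 0.01329, so 291 × 0.01329 = 3.867 mSv/h.
Stay time = 18.9 mSv ÷ 3.867 mSv/h = 4.888 h = 293.3 min.

293 min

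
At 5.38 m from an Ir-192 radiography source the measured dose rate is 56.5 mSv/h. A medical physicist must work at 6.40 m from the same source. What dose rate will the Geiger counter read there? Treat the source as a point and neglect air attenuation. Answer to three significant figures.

39.9 mSv/h

By the inverse-square law, scaling from 5.38 m to 6.40 m:
56.5 × (5.38/6.40)² = 56.5 × 0.7067 = 39.93 mSv/h.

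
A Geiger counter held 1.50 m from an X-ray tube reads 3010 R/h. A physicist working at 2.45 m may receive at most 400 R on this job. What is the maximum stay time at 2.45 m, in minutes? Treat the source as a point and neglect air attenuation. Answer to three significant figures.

21.3 min

Since intensity falls as 1/r², rate at 2.45 m:
(1.50/2.45)² = 0.3748, so 3010 × 0.3748 = 1128 R/h.
Stay time = 400 R ÷ 1128 R/h = 0.3546 h = 21.28 min.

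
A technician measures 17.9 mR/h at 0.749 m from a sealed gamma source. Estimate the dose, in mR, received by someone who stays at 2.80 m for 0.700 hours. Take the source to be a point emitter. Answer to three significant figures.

Using I₁d₁² = I₂d₂², rate at 2.80 m:
(0.749/2.80)² = 0.07156, so 17.9 × 0.07156 = 1.281 mR/h.
Dose = rate × time = 1.281 mR/h × 0.7000 h = 0.8967 mR.

0.897 mR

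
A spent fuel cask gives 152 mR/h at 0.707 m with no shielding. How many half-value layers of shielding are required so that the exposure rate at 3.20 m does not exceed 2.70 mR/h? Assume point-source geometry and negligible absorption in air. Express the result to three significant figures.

At 3.20 m, distance alone gives (0.707/3.20)² = 0.04881, so 152 × 0.04881 = 7.419 mR/h.
Further attenuation needed: 7.419/2.70 = 2.748.
n = log₂(2.748) = 1.458 half-value layers.

1.46 half-value layers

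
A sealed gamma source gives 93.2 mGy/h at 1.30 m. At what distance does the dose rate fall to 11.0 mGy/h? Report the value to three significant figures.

3.78 m

Using I₁d₁² = I₂d₂², d₂ = d₁·√(I₁/I₂).
I₁/I₂ = 93.2/11.0 = 8.473, so d₂ = 1.30 × √8.473 = 3.784 m.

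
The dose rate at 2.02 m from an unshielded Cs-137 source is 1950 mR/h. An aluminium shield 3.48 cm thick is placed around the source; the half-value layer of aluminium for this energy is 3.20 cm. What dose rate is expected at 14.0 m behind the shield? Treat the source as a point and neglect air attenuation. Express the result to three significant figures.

19.1 mR/h

Distance alone: (2.02/14.0)² = 0.02082, so 1950 × 0.02082 = 40.60 mR/h.
Shield: 3.48/3.20 = 1.087 half-value layers → attenuation 2^(−1.087) = 0.4707.
Combined: 40.60 × 0.4707 = 19.11 mR/h.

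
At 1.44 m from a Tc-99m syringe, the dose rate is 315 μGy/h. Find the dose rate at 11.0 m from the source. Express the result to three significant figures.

Using I₁d₁² = I₂d₂², the rate at 11.0 m is
315 × (1.44/11.0)² = 315 × 0.01714 = 5.399 μGy/h.

5.40 μGy/h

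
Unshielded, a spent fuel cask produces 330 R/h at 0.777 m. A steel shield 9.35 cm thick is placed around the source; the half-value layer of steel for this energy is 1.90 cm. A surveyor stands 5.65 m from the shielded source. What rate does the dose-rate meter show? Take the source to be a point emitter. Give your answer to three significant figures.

Distance alone: (0.777/5.65)² = 0.01891, so 330 × 0.01891 = 6.240 R/h.
Shield: 9.35/1.90 = 4.921 half-value layers → attenuation 2^(−4.921) = 0.03301.
Combined: 6.240 × 0.03301 = 0.2060 R/h.

0.206 R/h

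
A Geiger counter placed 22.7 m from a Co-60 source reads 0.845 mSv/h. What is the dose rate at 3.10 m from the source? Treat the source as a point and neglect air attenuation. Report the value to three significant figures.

Since intensity falls as 1/r², scaling from 22.7 m to 3.10 m:
(22.7/3.10)² = 53.62, so 0.845 × 53.62 = 45.31 mSv/h.

45.3 mSv/h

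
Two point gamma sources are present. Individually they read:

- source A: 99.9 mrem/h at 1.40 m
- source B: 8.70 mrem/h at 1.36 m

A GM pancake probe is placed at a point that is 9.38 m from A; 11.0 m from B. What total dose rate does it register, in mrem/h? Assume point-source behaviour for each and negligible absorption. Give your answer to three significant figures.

Each source contributes Iᵢ·(dᵢ/rᵢ)²; contributions add.
A: 99.9 × (1.40/9.38)² = 2.225 mrem/h
B: 8.70 × (1.36/11.0)² = 0.1330 mrem/h
Total = 2.225 + 0.1330 = 2.358 mrem/h.

2.36 mrem/h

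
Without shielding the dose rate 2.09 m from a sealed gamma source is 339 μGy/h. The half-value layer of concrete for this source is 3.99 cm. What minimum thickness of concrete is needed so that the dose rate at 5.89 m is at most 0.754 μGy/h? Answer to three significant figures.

23.2 cm

At 5.89 m, distance alone gives (2.09/5.89)² = 0.1259, so 339 × 0.1259 = 42.68 μGy/h.
Further attenuation needed: 42.68/0.754 = 56.60.
n = log₂(56.60) = 5.823 half-value layers.
Thickness = 5.823 × 3.99 cm = 23.23 cm.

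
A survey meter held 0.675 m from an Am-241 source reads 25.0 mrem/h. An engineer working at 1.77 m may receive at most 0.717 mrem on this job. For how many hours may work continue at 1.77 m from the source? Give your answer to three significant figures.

0.197 h

Since intensity falls as 1/r², rate at 1.77 m:
25.0 × (0.675/1.77)² = 25.0 × 0.1454 = 3.635 mrem/h.
Stay time = 0.717 mrem ÷ 3.635 mrem/h = 0.1972 h.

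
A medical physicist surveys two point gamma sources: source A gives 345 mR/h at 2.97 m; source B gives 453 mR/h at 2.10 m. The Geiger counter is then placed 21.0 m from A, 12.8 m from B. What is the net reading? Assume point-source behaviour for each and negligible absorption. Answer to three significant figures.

Each source contributes Iᵢ·(dᵢ/rᵢ)²; contributions add.
A: 345 × (2.97/21.0)² = 6.901 mR/h
B: 453 × (2.10/12.8)² = 12.19 mR/h
Total = 6.901 + 12.19 = 19.09 mR/h.

19.1 mR/h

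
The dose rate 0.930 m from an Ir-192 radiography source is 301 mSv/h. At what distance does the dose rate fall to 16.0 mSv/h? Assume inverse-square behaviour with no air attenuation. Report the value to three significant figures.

4.03 m

Intensity scales as (d₁/d₂)², so d₂ = d₁·√(I₁/I₂).
I₁/I₂ = 301/16.0 = 18.81, so d₂ = 0.930 × √18.81 = 4.033 m.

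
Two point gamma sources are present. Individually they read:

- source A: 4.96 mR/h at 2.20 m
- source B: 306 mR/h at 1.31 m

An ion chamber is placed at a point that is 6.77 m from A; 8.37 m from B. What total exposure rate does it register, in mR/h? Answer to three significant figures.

By superposition, sum each source's inverse-square contribution:
A: 4.96 × (2.20/6.77)² = 0.5238 mR/h
B: 306 × (1.31/8.37)² = 7.496 mR/h
Total = 0.5238 + 7.496 = 8.020 mR/h.

8.02 mR/h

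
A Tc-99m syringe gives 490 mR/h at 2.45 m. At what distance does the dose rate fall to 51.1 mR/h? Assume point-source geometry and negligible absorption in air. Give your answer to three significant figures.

By the inverse-square law, d₂ = d₁·√(I₁/I₂).
I₁/I₂ = 490/51.1 = 9.589, so d₂ = 2.45 × √9.589 = 7.587 m.

7.59 m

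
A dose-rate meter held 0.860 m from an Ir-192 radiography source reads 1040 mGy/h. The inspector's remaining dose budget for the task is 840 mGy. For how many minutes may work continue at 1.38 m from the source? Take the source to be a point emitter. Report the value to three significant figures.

Applying the 1/r² law, rate at 1.38 m:
(0.860/1.38)² = 0.3884, so 1040 × 0.3884 = 403.9 mGy/h.
Stay time = 840 mGy ÷ 403.9 mGy/h = 2.080 h = 124.8 min.

125 min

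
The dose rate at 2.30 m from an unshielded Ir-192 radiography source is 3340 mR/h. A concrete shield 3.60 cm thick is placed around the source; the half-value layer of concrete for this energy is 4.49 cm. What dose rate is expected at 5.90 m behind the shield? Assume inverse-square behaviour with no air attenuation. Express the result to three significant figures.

Distance alone: (2.30/5.90)² = 0.1520, so 3340 × 0.1520 = 507.7 mR/h.
Shield: 3.60/4.49 = 0.8018 half-value layers → attenuation 2^(−0.8018) = 0.5736.
Combined: 507.7 × 0.5736 = 291.2 mR/h.

291 mR/h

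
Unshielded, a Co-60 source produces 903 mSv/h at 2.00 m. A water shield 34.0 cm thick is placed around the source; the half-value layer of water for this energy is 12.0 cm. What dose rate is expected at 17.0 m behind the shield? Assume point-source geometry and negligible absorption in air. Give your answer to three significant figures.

1.75 mSv/h

Distance alone: 903 × (2.00/17.0)² = 903 × 0.01384 = 12.50 mSv/h.
Shield: 34.0/12.0 = 2.833 half-value layers → attenuation 2^(−2.833) = 0.1403.
Combined: 12.50 × 0.1403 = 1.754 mSv/h.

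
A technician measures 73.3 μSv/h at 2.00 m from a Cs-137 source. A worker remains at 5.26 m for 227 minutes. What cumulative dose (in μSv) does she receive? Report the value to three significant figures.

40.1 μSv

Intensity scales as (d₁/d₂)², so rate at 5.26 m:
73.3 × (2.00/5.26)² = 73.3 × 0.1446 = 10.60 μSv/h.
Dose = rate × time = 10.60 μSv/h × 3.783 h = 40.10 μSv.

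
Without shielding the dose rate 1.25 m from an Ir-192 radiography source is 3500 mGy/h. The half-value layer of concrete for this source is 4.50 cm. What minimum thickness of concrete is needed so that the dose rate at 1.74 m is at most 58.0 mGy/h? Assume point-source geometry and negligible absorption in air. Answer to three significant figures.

22.3 cm

At 1.74 m, distance alone gives (1.25/1.74)² = 0.5161, so 3500 × 0.5161 = 1806 mGy/h.
Further attenuation needed: 1806/58.0 = 31.14.
n = log₂(31.14) = 4.961 half-value layers.
Thickness = 4.961 × 4.50 cm = 22.32 cm.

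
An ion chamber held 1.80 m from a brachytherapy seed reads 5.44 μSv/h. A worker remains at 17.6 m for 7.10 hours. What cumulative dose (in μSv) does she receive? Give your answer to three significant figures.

By the inverse-square law, rate at 17.6 m:
(1.80/17.6)² = 0.01046, so 5.44 × 0.01046 = 0.05690 μSv/h.
Dose = rate × time = 0.05690 μSv/h × 7.100 h = 0.4040 μSv.

0.404 μSv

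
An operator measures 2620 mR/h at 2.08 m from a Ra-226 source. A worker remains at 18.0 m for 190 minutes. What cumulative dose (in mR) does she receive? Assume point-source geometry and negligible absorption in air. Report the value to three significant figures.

111 mR

Since intensity falls as 1/r², rate at 18.0 m:
2620 × (2.08/18.0)² = 2620 × 0.01335 = 34.98 mR/h.
Dose = rate × time = 34.98 mR/h × 3.167 h = 110.8 mR.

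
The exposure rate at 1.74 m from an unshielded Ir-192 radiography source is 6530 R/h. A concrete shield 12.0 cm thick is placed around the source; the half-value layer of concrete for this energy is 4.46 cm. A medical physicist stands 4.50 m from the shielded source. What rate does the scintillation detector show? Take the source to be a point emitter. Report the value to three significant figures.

151 R/h

Distance alone: 6530 × (1.74/4.50)² = 6530 × 0.1495 = 976.2 R/h.
Shield: 12.0/4.46 = 2.691 half-value layers → attenuation 2^(−2.691) = 0.1549.
Combined: 976.2 × 0.1549 = 151.2 R/h.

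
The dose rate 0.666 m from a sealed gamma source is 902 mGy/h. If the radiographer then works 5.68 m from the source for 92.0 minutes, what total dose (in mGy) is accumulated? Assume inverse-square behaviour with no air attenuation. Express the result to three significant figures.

Applying the 1/r² law, rate at 5.68 m:
902 × (0.666/5.68)² = 902 × 0.01375 = 12.40 mGy/h.
Dose = rate × time = 12.40 mGy/h × 1.533 h = 19.01 mGy.

19.0 mGy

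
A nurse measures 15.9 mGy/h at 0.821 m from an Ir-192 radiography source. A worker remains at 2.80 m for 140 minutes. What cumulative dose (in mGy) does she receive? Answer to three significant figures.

Applying the 1/r² law, rate at 2.80 m:
(0.821/2.80)² = 0.08597, so 15.9 × 0.08597 = 1.367 mGy/h.
Dose = rate × time = 1.367 mGy/h × 2.333 h = 3.189 mGy.

3.19 mGy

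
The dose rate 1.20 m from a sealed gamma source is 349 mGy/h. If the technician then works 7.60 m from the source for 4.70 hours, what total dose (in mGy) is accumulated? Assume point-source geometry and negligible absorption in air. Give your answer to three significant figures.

Using I₁d₁² = I₂d₂², rate at 7.60 m:
(1.20/7.60)² = 0.02493, so 349 × 0.02493 = 8.701 mGy/h.
Dose = rate × time = 8.701 mGy/h × 4.700 h = 40.89 mGy.

40.9 mGy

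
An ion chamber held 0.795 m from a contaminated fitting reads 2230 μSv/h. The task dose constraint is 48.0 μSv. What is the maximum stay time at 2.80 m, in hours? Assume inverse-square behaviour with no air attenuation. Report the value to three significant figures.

0.267 h

Applying the 1/r² law, rate at 2.80 m:
(0.795/2.80)² = 0.08062, so 2230 × 0.08062 = 179.8 μSv/h.
Stay time = 48.0 μSv ÷ 179.8 μSv/h = 0.2670 h.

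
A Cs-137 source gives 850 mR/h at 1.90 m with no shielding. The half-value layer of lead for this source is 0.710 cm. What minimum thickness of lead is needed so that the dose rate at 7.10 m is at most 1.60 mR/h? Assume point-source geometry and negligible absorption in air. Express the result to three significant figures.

3.73 cm

At 7.10 m, distance alone gives 850 × (1.90/7.10)² = 850 × 0.07161 = 60.87 mR/h.
Further attenuation needed: 60.87/1.60 = 38.04.
n = log₂(38.04) = 5.249 half-value layers.
Thickness = 5.249 × 0.710 cm = 3.727 cm.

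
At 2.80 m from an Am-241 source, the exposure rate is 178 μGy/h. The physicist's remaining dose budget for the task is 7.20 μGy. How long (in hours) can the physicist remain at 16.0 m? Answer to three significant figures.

1.32 h

By the inverse-square law, rate at 16.0 m:
178 × (2.80/16.0)² = 178 × 0.03062 = 5.450 μGy/h.
Stay time = 7.20 μGy ÷ 5.450 μGy/h = 1.321 h.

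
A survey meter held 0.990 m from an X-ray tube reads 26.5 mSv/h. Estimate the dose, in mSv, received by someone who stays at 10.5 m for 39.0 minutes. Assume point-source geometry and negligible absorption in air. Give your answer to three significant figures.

Intensity scales as (d₁/d₂)², so rate at 10.5 m:
26.5 × (0.990/10.5)² = 26.5 × 0.008890 = 0.2356 mSv/h.
Dose = rate × time = 0.2356 mSv/h × 0.6500 h = 0.1531 mSv.

0.153 mSv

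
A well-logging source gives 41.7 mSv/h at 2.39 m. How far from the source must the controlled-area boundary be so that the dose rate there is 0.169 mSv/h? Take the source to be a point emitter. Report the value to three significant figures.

Intensity scales as (d₁/d₂)², so d₂ = d₁·√(I₁/I₂).
I₁/I₂ = 41.7/0.169 = 246.7, so d₂ = 2.39 × √246.7 = 37.54 m.

37.5 m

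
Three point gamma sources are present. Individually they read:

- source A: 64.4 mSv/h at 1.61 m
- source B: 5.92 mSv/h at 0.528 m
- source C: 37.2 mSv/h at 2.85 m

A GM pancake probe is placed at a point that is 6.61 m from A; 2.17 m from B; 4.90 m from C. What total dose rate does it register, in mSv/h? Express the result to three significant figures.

16.8 mSv/h

By superposition, sum each source's inverse-square contribution:
A: 64.4 × (1.61/6.61)² = 3.821 mSv/h
B: 5.92 × (0.528/2.17)² = 0.3505 mSv/h
C: 37.2 × (2.85/4.90)² = 12.58 mSv/h
Total = 3.821 + 0.3505 + 12.58 = 16.75 mSv/h.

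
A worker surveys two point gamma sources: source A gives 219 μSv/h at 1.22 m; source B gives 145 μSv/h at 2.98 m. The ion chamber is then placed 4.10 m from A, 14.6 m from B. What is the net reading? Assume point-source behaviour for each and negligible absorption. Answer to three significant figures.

By superposition, sum each source's inverse-square contribution:
A: 219 × (1.22/4.10)² = 19.39 μSv/h
B: 145 × (2.98/14.6)² = 6.041 μSv/h
Total = 19.39 + 6.041 = 25.43 μSv/h.

25.4 μSv/h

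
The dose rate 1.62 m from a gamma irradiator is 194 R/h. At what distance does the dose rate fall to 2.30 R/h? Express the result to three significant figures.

14.9 m

Intensity scales as (d₁/d₂)², so d₂ = d₁·√(I₁/I₂).
I₁/I₂ = 194/2.30 = 84.35, so d₂ = 1.62 × √84.35 = 14.88 m.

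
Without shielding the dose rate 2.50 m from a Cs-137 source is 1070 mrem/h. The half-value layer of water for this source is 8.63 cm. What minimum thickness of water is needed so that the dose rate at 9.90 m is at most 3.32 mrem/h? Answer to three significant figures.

37.6 cm

At 9.90 m, distance alone gives (2.50/9.90)² = 0.06377, so 1070 × 0.06377 = 68.23 mrem/h.
Further attenuation needed: 68.23/3.32 = 20.55.
n = log₂(20.55) = 4.361 half-value layers.
Thickness = 4.361 × 8.63 cm = 37.64 cm.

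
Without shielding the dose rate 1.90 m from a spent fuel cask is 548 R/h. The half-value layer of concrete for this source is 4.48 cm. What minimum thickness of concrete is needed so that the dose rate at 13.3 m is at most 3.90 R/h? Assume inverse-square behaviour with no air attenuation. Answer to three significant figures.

6.81 cm

At 13.3 m, distance alone gives (1.90/13.3)² = 0.02041, so 548 × 0.02041 = 11.18 R/h.
Further attenuation needed: 11.18/3.90 = 2.867.
n = log₂(2.867) = 1.520 half-value layers.
Thickness = 1.520 × 4.48 cm = 6.810 cm.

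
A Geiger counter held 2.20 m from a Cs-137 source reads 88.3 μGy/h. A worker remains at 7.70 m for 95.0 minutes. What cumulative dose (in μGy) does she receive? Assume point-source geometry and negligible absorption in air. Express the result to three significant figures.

Since intensity falls as 1/r², rate at 7.70 m:
88.3 × (2.20/7.70)² = 88.3 × 0.08163 = 7.208 μGy/h.
Dose = rate × time = 7.208 μGy/h × 1.583 h = 11.41 μGy.

11.4 μGy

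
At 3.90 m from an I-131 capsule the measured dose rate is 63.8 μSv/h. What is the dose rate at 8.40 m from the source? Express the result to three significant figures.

Applying the 1/r² law, scaling from 3.90 m to 8.40 m:
63.8 × (3.90/8.40)² = 63.8 × 0.2156 = 13.76 μSv/h.

13.8 μSv/h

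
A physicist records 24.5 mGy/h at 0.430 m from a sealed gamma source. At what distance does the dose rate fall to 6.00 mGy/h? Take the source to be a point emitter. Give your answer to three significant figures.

0.869 m

Since intensity falls as 1/r², d₂ = d₁·√(I₁/I₂).
I₁/I₂ = 24.5/6.00 = 4.083, so d₂ = 0.430 × √4.083 = 0.8689 m.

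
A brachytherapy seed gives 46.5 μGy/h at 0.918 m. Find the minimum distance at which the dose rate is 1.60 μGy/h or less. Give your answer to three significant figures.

4.95 m

Applying the 1/r² law, d₂ = d₁·√(I₁/I₂).
I₁/I₂ = 46.5/1.60 = 29.06, so d₂ = 0.918 × √29.06 = 4.949 m.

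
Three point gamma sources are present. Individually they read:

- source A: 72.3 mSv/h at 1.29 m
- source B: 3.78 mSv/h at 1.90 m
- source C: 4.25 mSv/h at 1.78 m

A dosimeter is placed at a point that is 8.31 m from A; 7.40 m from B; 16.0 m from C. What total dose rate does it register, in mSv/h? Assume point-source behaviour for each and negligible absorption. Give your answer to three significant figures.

Each source contributes Iᵢ·(dᵢ/rᵢ)²; contributions add.
A: 72.3 × (1.29/8.31)² = 1.742 mSv/h
B: 3.78 × (1.90/7.40)² = 0.2492 mSv/h
C: 4.25 × (1.78/16.0)² = 0.05260 mSv/h
Total = 1.742 + 0.2492 + 0.05260 = 2.044 mSv/h.

2.04 mSv/h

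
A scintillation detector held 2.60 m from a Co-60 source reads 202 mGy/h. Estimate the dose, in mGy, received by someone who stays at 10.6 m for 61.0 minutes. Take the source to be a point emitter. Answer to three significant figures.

12.4 mGy

Intensity scales as (d₁/d₂)², so rate at 10.6 m:
202 × (2.60/10.6)² = 202 × 0.06016 = 12.15 mGy/h.
Dose = rate × time = 12.15 mGy/h × 1.017 h = 12.36 mGy.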